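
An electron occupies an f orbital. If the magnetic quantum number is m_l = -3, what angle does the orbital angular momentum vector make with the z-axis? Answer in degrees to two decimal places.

θ ≈ 150.00°

F corresponds to l = 3.
|L| = √(l(l+1)) ℏ = 2√3 ℏ.
L_z = m_l ℏ = −3ℏ.
cos θ = L_z/|L| = -3/√12, so θ ≈ 150.00°.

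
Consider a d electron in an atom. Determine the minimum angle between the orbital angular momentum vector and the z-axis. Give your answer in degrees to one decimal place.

A d state has l = 2.
|L| = ℏ√(l(l+1)) = √6 ℏ.
The smallest angle corresponds to the largest L_z, i.e. m_l = l = 2, giving L_z = 2ℏ.
cos θ_min = 2/√6, so θ_min ≈ 35.3°.

θ_min ≈ 35.3°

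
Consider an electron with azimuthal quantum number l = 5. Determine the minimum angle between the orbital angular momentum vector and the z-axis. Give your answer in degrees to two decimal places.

|L| = √(l(l+1)) ℏ = √30 ℏ.
The smallest angle corresponds to the largest L_z, i.e. m_l = l = 5, giving L_z = 5ℏ.
cos θ_min = 5/√30, so θ_min ≈ 24.09°.

θ_min ≈ 24.09°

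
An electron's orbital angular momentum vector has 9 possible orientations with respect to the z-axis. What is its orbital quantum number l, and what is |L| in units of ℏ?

9 = 2l + 1, so l = (9−1)/2 = 4.
Then |L| = √(l(l+1)) ℏ = 2√5 ℏ.

l = 4, |L| = 2√5 ℏ ≈ 4.472ℏ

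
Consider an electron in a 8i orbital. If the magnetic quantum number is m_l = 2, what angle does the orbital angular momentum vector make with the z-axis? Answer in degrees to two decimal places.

θ ≈ 72.02°

The 8i subshell has l = 6.
|L| = ℏ√(l(l+1)) = √42 ℏ.
L_z = m_l ℏ = 2ℏ.
cos θ = L_z/|L| = 2/√42, so θ ≈ 72.02°.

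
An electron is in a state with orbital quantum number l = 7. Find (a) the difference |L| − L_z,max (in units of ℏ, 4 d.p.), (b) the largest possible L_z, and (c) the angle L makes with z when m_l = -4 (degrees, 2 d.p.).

|L| − L_z,max = (2√14 − 7)ℏ ≈ 0.4833ℏ.
L_z,max = lℏ = 7ℏ.
For m_l = -4: cos θ = -4/√56, θ ≈ 122.31°.

|L|−L_z,max ≈ 0.4833ℏ; L_z,max = 7ℏ; θ(m_l=-4) ≈ 122.31°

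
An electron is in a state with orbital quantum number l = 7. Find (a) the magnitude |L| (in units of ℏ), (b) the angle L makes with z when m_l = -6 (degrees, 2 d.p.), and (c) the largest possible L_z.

|L| = 2√14 ℏ ≈ 7.483ℏ; θ(m_l=-6) ≈ 143.30°; L_z,max = 7ℏ

|L| = ℏ√(7·8) = 2√14 ℏ ≈ 7.483ℏ.
For m_l = -6: cos θ = -6/√56, θ ≈ 143.30°.
L_z,max = lℏ = 7ℏ.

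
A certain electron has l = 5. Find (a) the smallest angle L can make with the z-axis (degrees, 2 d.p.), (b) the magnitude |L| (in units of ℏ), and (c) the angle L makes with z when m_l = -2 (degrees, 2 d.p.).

cos θ_min = 5/√30, so θ_min ≈ 24.09°.
|L| = ℏ√(5·6) = √30 ℏ ≈ 5.477ℏ.
For m_l = -2: cos θ = -2/√30, θ ≈ 111.42°.

θ_min ≈ 24.09°; |L| = √30 ℏ ≈ 5.477ℏ; θ(m_l=-2) ≈ 111.42°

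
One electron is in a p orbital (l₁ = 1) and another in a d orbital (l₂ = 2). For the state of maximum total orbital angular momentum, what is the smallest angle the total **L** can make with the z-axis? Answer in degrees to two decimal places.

θ_min ≈ 30.00°

The total orbital quantum number L ranges from |l₁ − l₂| to l₁ + l₂ in integer steps.
L ∈ {1, 2, 3}.
The maximum is L = 3, with |L_tot| = ℏ√(3·4) = 2√3 ℏ.
The minimum angle with z is arccos(3/√12) ≈ 30.00°.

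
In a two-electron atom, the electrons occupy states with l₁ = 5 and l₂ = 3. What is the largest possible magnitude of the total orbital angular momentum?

L runs from |5 − 3| = 2 to 5 + 3 = 8.
L ∈ {2, 3, 4, 5, 6, 7, 8}.
The largest magnitude corresponds to L = 8: |L_tot| = ℏ√(8·9) = 6√2 ℏ.

|L_tot|_max = 6√2 ℏ ≈ 8.485ℏ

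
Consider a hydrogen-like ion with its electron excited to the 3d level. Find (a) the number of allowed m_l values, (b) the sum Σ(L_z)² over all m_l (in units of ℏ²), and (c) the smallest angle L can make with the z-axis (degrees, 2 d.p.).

The 3d level has l = 2.
There are 2l+1 = 5 values of m_l.
Σ m_l² = 10, so Σ(L_z)² = 10 ℏ².
cos θ_min = 2/√6, so θ_min ≈ 35.26°.

5 values; Σ(L_z)² = 10 ℏ²; θ_min ≈ 35.26°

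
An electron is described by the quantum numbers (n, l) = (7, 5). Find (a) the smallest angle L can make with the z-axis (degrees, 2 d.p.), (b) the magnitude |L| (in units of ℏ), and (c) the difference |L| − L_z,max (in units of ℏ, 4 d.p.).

cos θ_min = 5/√30, so θ_min ≈ 24.09°.
|L| = ℏ√(5·6) = √30 ℏ ≈ 5.477ℏ.
|L| − L_z,max = (√30 − 5)ℏ ≈ 0.4772ℏ.

θ_min ≈ 24.09°; |L| = √30 ℏ ≈ 5.477ℏ; |L|−L_z,max ≈ 0.4772ℏ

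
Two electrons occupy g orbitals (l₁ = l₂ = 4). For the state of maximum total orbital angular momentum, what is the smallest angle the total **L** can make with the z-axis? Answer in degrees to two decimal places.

θ_min ≈ 19.47°

The total orbital quantum number L ranges from |l₁ − l₂| to l₁ + l₂ in integer steps.
L ∈ {0, 1, 2, 3, 4, 5, 6, 7, 8}.
The maximum is L = 8, with |L_tot| = ℏ√(8·9) = 6√2 ℏ.
The minimum angle with z is arccos(8/√72) ≈ 19.47°.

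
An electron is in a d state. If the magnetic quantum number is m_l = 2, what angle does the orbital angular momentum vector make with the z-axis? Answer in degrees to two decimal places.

For a d orbital, l = 2.
|L|² = l(l+1)ℏ² = 6ℏ², so |L| = √6 ℏ.
L_z = m_l ℏ = 2ℏ.
cos θ = L_z/|L| = 2/√6, so θ ≈ 35.26°.

θ ≈ 35.26°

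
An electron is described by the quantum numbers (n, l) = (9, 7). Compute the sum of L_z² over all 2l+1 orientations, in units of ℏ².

Σ(L_z)² = 280 ℏ²

The allowed m_l values are -7, -6, -5, -4, -3, -2, -1, 0, 1, 2, 3, 4, 5, 6, 7.
Σ m_l² = l(l+1)(2l+1)/3 = 7·8·15/3 = 280.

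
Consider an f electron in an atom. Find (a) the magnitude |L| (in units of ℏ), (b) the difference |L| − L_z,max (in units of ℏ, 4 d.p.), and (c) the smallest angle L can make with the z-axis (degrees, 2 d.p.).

An f state has l = 3.
|L| = ℏ√(3·4) = 2√3 ℏ ≈ 3.464ℏ.
|L| − L_z,max = (2√3 − 3)ℏ ≈ 0.4641ℏ.
cos θ_min = 3/√12, so θ_min ≈ 30.00°.

|L| = 2√3 ℏ ≈ 3.464ℏ; |L|−L_z,max ≈ 0.4641ℏ; θ_min ≈ 30.00°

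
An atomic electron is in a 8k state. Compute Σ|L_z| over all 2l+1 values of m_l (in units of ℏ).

8k means n = 8, l = 7.
m_l runs from −7 to 7, i.e. {-7, -6, -5, -4, -3, -2, -1, 0, 1, 2, 3, 4, 5, 6, 7}.
Σ|m_l| = 2·7(7+1)/2 = 56.

Σ|L_z| = 56 ℏ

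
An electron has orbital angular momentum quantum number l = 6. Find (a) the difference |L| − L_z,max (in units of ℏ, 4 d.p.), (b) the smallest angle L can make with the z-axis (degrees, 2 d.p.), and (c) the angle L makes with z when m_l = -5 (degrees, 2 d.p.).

|L| − L_z,max = (√42 − 6)ℏ ≈ 0.4807ℏ.
cos θ_min = 6/√42, so θ_min ≈ 22.21°.
For m_l = -5: cos θ = -5/√42, θ ≈ 140.49°.

|L|−L_z,max ≈ 0.4807ℏ; θ_min ≈ 22.21°; θ(m_l=-5) ≈ 140.49°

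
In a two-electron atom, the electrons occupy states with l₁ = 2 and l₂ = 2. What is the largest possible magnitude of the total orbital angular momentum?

|L_tot|_max = 2√5 ℏ ≈ 4.472ℏ

By the triangle rule, |l₁ − l₂| ≤ L ≤ l₁ + l₂.
So L can be 0, 1, 2, 3, 4.
The largest magnitude corresponds to L = 4: |L_tot| = ℏ√(4·5) = 2√5 ℏ.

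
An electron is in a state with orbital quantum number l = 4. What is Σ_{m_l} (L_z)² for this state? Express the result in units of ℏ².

The allowed m_l values are -4, -3, -2, -1, 0, 1, 2, 3, 4.
Summing m² from −4 to 4: Σ m_l² = 60.

Σ(L_z)² = 60 ℏ²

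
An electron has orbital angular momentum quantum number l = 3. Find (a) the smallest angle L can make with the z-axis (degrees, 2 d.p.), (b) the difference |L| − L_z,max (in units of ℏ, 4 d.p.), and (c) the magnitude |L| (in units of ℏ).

cos θ_min = 3/√12, so θ_min ≈ 30.00°.
|L| − L_z,max = (2√3 − 3)ℏ ≈ 0.4641ℏ.
|L| = ℏ√(3·4) = 2√3 ℏ ≈ 3.464ℏ.

θ_min ≈ 30.00°; |L|−L_z,max ≈ 0.4641ℏ; |L| = 2√3 ℏ ≈ 3.464ℏ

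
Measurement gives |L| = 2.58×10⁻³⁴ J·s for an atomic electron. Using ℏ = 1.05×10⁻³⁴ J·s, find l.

Dividing by ℏ: |L|/ℏ ≈ 2.457.
l(l+1) ≈ 2.457² ≈ 6.04, so l = 2.

l = 2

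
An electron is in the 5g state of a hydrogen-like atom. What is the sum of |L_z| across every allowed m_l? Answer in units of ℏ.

Σ|L_z| = 20 ℏ

5g means n = 5, l = 4.
m_l ∈ {-4, -3, -2, -1, 0, 1, 2, 3, 4}.
Σ|m_l| = 2(1+2+…+4) = 20.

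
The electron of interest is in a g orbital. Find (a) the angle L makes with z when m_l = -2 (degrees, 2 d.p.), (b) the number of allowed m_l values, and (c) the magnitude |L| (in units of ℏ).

θ(m_l=-2) ≈ 116.57°; 9 values; |L| = 2√5 ℏ ≈ 4.472ℏ

For a g orbital, l = 4.
For m_l = -2: cos θ = -2/√20, θ ≈ 116.57°.
There are 2l+1 = 9 values of m_l.
|L| = ℏ√(4·5) = 2√5 ℏ ≈ 4.472ℏ.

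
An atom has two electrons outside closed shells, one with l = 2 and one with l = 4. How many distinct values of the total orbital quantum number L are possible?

L runs from |2 − 4| = 2 to 2 + 4 = 6.
L ∈ {2, 3, 4, 5, 6}.
That is 5 values.

5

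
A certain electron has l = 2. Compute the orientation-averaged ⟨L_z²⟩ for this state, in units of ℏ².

⟨L_z²⟩ = 2 ℏ²

m_l ∈ {-2, -1, 0, 1, 2}.
⟨L_z²⟩ = ℏ²·(Σ m_l²)/(2l+1) = ℏ²·10/5 = 2ℏ².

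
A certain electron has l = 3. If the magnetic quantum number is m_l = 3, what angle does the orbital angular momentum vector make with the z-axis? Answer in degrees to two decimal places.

θ ≈ 30.00°

|L|² = l(l+1)ℏ² = 12ℏ², so |L| = 2√3 ℏ.
L_z = m_l ℏ = 3ℏ.
cos θ = L_z/|L| = 3/√12, so θ ≈ 30.00°.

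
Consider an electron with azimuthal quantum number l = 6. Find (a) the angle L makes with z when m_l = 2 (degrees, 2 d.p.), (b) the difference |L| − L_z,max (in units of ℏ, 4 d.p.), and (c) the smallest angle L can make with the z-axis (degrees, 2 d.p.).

For m_l = 2: cos θ = 2/√42, θ ≈ 72.02°.
|L| − L_z,max = (√42 − 6)ℏ ≈ 0.4807ℏ.
cos θ_min = 6/√42, so θ_min ≈ 22.21°.

θ(m_l=2) ≈ 72.02°; |L|−L_z,max ≈ 0.4807ℏ; θ_min ≈ 22.21°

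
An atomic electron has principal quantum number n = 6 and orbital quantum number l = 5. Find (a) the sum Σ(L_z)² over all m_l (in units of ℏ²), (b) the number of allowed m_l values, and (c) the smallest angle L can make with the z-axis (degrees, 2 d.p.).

Σ m_l² = 110, so Σ(L_z)² = 110 ℏ².
There are 2l+1 = 11 values of m_l.
cos θ_min = 5/√30, so θ_min ≈ 24.09°.

Σ(L_z)² = 110 ℏ²; 11 values; θ_min ≈ 24.09°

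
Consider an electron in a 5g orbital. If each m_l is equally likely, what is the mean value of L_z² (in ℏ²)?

For 5g, l = 4.
m_l runs from −4 to 4, i.e. {-4, -3, -2, -1, 0, 1, 2, 3, 4}.
⟨L_z²⟩ = ℏ²·(Σ m_l²)/(2l+1) = ℏ²·60/9 = 6.667ℏ².

⟨L_z²⟩ = 6.667 ℏ²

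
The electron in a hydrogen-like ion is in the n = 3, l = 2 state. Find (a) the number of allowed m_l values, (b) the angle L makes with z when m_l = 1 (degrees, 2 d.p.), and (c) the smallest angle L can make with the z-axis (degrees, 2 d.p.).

5 values; θ(m_l=1) ≈ 65.91°; θ_min ≈ 35.26°

There are 2l+1 = 5 values of m_l.
For m_l = 1: cos θ = 1/√6, θ ≈ 65.91°.
cos θ_min = 2/√6, so θ_min ≈ 35.26°.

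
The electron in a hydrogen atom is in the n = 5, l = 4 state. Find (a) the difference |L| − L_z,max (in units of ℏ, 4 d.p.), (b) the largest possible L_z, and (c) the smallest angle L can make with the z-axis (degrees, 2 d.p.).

|L|−L_z,max ≈ 0.4721ℏ; L_z,max = 4ℏ; θ_min ≈ 26.57°

|L| − L_z,max = (2√5 − 4)ℏ ≈ 0.4721ℏ.
L_z,max = lℏ = 4ℏ.
cos θ_min = 4/√20, so θ_min ≈ 26.57°.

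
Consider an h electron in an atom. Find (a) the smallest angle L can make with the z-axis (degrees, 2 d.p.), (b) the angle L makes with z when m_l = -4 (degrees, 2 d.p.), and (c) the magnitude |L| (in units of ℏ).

θ_min ≈ 24.09°; θ(m_l=-4) ≈ 136.91°; |L| = √30 ℏ ≈ 5.477ℏ

The letter h corresponds to l = 5.
cos θ_min = 5/√30, so θ_min ≈ 24.09°.
For m_l = -4: cos θ = -4/√30, θ ≈ 136.91°.
|L| = ℏ√(5·6) = √30 ℏ ≈ 5.477ℏ.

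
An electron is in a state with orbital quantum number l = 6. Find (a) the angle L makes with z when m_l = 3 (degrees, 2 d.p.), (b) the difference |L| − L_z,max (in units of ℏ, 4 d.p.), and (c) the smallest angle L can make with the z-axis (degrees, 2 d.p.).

θ(m_l=3) ≈ 62.42°; |L|−L_z,max ≈ 0.4807ℏ; θ_min ≈ 22.21°

For m_l = 3: cos θ = 3/√42, θ ≈ 62.42°.
|L| − L_z,max = (√42 − 6)ℏ ≈ 0.4807ℏ.
cos θ_min = 6/√42, so θ_min ≈ 22.21°.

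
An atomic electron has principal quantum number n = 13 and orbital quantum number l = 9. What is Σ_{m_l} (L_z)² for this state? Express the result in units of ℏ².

Σ(L_z)² = 570 ℏ²

m_l ∈ {-9, -8, -7, -6, -5, -4, -3, -2, -1, 0, 1, 2, 3, 4, 5, 6, 7, 8, 9}.
Σ m_l² = l(l+1)(2l+1)/3 = 9·10·19/3 = 570.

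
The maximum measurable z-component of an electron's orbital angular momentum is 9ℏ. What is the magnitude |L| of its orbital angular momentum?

|L| = 3√10 ℏ ≈ 9.487ℏ

Since max m_l = l, l = 9.
Then |L| = ℏ√(9·10) = 3√10 ℏ.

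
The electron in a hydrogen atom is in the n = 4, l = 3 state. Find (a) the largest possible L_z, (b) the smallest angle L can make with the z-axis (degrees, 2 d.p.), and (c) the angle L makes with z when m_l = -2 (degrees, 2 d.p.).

L_z,max = lℏ = 3ℏ.
cos θ_min = 3/√12, so θ_min ≈ 30.00°.
For m_l = -2: cos θ = -2/√12, θ ≈ 125.26°.

L_z,max = 3ℏ; θ_min ≈ 30.00°; θ(m_l=-2) ≈ 125.26°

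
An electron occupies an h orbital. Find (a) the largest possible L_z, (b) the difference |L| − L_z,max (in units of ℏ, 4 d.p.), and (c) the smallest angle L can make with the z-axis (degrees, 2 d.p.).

L_z,max = 5ℏ; |L|−L_z,max ≈ 0.4772ℏ; θ_min ≈ 24.09°

An h state has l = 5.
L_z,max = lℏ = 5ℏ.
|L| − L_z,max = (√30 − 5)ℏ ≈ 0.4772ℏ.
cos θ_min = 5/√30, so θ_min ≈ 24.09°.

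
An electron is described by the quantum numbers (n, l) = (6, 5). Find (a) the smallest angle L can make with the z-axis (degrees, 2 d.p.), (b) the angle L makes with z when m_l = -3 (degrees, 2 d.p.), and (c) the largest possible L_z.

cos θ_min = 5/√30, so θ_min ≈ 24.09°.
For m_l = -3: cos θ = -3/√30, θ ≈ 123.21°.
L_z,max = lℏ = 5ℏ.

θ_min ≈ 24.09°; θ(m_l=-3) ≈ 123.21°; L_z,max = 5ℏ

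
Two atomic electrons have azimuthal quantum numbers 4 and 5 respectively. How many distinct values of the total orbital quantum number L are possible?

9

The total orbital quantum number L ranges from |l₁ − l₂| to l₁ + l₂ in integer steps.
L ∈ {1, 2, 3, 4, 5, 6, 7, 8, 9}.
That is 9 values.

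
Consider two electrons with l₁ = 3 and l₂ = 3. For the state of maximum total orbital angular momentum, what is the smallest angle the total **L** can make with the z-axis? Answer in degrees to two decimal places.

θ_min ≈ 22.21°

L runs from |3 − 3| = 0 to 3 + 3 = 6.
L ∈ {0, 1, 2, 3, 4, 5, 6}.
The maximum is L = 6, with |L_tot| = ℏ√(6·7) = √42 ℏ.
The minimum angle with z is arccos(6/√42) ≈ 22.21°.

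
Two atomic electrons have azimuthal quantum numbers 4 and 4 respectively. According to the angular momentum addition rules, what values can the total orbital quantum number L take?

L = 0, 1, 2, 3, 4, 5, 6, 7, 8

L runs from |4 − 4| = 0 to 4 + 4 = 8.
Allowed values: L = 0, 1, 2, 3, 4, 5, 6, 7, 8.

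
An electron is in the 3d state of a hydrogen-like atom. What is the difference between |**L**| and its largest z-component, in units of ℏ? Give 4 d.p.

The 3d subshell has l = 2.
|L| = √6 ℏ ≈ 2.4495ℏ, while L_z,max = lℏ = 2ℏ.
The difference is (√6 − 2)ℏ ≈ 0.4495ℏ.

|L| − L_z,max ≈ 0.4495ℏ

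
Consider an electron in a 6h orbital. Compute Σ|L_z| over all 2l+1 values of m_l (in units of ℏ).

6h means n = 6, l = 5.
m_l ∈ {-5, -4, -3, -2, -1, 0, 1, 2, 3, 4, 5}.
Σ|m_l| = 2·5(5+1)/2 = 30.

Σ|L_z| = 30 ℏ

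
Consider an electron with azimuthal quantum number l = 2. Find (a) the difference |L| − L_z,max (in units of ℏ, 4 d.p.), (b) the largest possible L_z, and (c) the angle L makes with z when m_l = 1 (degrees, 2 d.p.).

|L| − L_z,max = (√6 − 2)ℏ ≈ 0.4495ℏ.
L_z,max = lℏ = 2ℏ.
For m_l = 1: cos θ = 1/√6, θ ≈ 65.91°.

|L|−L_z,max ≈ 0.4495ℏ; L_z,max = 2ℏ; θ(m_l=1) ≈ 65.91°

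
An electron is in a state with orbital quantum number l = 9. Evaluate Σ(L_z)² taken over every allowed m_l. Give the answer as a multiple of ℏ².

Σ(L_z)² = 570 ℏ²

The allowed m_l values are -9, -8, -7, -6, -5, -4, -3, -2, -1, 0, 1, 2, 3, 4, 5, 6, 7, 8, 9.
Σ m_l² = l(l+1)(2l+1)/3 = 9·10·19/3 = 570.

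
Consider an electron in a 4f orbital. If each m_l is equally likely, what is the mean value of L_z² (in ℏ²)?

⟨L_z²⟩ = 4 ℏ²

The 4f subshell has l = 3.
The allowed m_l values are -3, -2, -1, 0, 1, 2, 3.
⟨L_z²⟩ = ℏ²·l(l+1)/3 = 4ℏ².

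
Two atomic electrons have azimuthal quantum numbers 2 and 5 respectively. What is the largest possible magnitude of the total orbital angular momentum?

|L_tot|_max = 2√14 ℏ ≈ 7.483ℏ

Angular momentum addition gives L = |l₁ − l₂|, …, l₁ + l₂.
So L can be 3, 4, 5, 6, 7.
The largest magnitude corresponds to L = 7: |L_tot| = ℏ√(7·8) = 2√14 ℏ.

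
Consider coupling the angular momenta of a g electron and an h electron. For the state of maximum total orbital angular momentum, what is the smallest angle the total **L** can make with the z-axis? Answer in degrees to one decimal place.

L runs from |4 − 5| = 1 to 4 + 5 = 9.
So L can be 1, 2, 3, 4, 5, 6, 7, 8, 9.
The maximum is L = 9, with |L_tot| = ℏ√(9·10) = 3√10 ℏ.
The minimum angle with z is arccos(9/√90) ≈ 18.4°.

θ_min ≈ 18.4°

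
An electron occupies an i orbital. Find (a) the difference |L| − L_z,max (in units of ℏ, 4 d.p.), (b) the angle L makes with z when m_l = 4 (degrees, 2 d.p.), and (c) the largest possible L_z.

|L|−L_z,max ≈ 0.4807ℏ; θ(m_l=4) ≈ 51.89°; L_z,max = 6ℏ

For an i orbital, l = 6.
|L| − L_z,max = (√42 − 6)ℏ ≈ 0.4807ℏ.
For m_l = 4: cos θ = 4/√42, θ ≈ 51.89°.
L_z,max = lℏ = 6ℏ.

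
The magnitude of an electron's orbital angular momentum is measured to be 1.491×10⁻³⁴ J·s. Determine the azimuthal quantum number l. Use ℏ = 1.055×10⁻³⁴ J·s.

l = 1

|L|/ℏ = (1.491×10⁻³⁴)/(1.055×10⁻³⁴) ≈ 1.413.
Set l(l+1) = 2.00; the integer solution is l = 1.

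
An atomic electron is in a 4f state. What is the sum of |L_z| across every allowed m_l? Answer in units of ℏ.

4f means n = 4, l = 3.
m_l ∈ {-3, -2, -1, 0, 1, 2, 3}.
Σ|m_l| = l(l+1) = 12.

Σ|L_z| = 12 ℏ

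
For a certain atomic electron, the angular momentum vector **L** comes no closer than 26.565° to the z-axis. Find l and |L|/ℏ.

cos θ_min = l/√(l(l+1)) = √(l/(l+1)), so l/(l+1) = cos²(26.565°) = 0.8000.
Solving: l = 4.
Then |L| = ℏ√(4·5) = 2√5 ℏ.

l = 4, |L| = 2√5 ℏ ≈ 4.472ℏ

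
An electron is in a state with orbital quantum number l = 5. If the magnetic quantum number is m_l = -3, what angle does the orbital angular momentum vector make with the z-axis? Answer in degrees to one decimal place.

θ ≈ 123.2°

|L|² = l(l+1)ℏ² = 30ℏ², so |L| = √30 ℏ.
L_z = m_l ℏ = −3ℏ.
cos θ = L_z/|L| = -3/√30, so θ ≈ 123.2°.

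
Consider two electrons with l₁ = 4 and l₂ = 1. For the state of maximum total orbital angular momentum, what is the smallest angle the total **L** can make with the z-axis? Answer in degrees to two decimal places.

The total orbital quantum number L ranges from |l₁ − l₂| to l₁ + l₂ in integer steps.
Allowed values: L = 3, 4, 5.
The maximum is L = 5, with |L_tot| = ℏ√(5·6) = √30 ℏ.
The minimum angle with z is arccos(5/√30) ≈ 24.09°.

θ_min ≈ 24.09°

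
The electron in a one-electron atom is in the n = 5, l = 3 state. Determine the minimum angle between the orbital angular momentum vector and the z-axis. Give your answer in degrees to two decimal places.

|L| = √(l(l+1)) ℏ = 2√3 ℏ.
The smallest angle corresponds to the largest L_z, i.e. m_l = l = 3, giving L_z = 3ℏ.
cos θ_min = 3/√12, so θ_min ≈ 30.00°.

θ_min ≈ 30.00°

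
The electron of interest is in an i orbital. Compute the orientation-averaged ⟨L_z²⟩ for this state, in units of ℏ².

⟨L_z²⟩ = 14 ℏ²

For an i orbital, l = 6.
The allowed m_l values are -6, -5, -4, -3, -2, -1, 0, 1, 2, 3, 4, 5, 6.
⟨L_z²⟩ = ℏ²·l(l+1)/3 = 14ℏ².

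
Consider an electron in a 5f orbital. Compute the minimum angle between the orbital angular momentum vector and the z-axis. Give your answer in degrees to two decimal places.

θ_min ≈ 30.00°

For 5f, l = 3.
|L| = ℏ√(l(l+1)) = 2√3 ℏ.
The smallest angle corresponds to the largest L_z, i.e. m_l = l = 3, giving L_z = 3ℏ.
cos θ_min = 3/√12, so θ_min ≈ 30.00°.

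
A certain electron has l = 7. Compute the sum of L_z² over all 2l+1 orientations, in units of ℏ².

The allowed m_l values are -7, -6, -5, -4, -3, -2, -1, 0, 1, 2, 3, 4, 5, 6, 7.
Σ m_l² = l(l+1)(2l+1)/3 = 7·8·15/3 = 280.

Σ(L_z)² = 280 ℏ²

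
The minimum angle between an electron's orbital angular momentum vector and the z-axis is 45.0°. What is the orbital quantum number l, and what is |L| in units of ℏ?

cos²θ_min = l/(l+1) = 0.5000.
l = cos²θ/sin²θ ≈ 1.
Then |L| = ℏ√(1·2) = √2 ℏ.

l = 1, |L| = √2 ℏ ≈ 1.414ℏ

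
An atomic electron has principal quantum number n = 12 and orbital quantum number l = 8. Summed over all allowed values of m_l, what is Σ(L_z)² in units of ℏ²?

m_l ∈ {-8, -7, -6, -5, -4, -3, -2, -1, 0, 1, 2, 3, 4, 5, 6, 7, 8}.
Σ m_l² = l(l+1)(2l+1)/3 = 8·9·17/3 = 408.

Σ(L_z)² = 408 ℏ²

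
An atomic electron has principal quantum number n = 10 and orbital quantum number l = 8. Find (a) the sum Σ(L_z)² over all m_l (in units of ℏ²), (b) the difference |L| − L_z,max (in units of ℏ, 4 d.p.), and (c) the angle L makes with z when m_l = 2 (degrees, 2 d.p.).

Σ(L_z)² = 408 ℏ²; |L|−L_z,max ≈ 0.4853ℏ; θ(m_l=2) ≈ 76.37°

Σ m_l² = 408, so Σ(L_z)² = 408 ℏ².
|L| − L_z,max = (6√2 − 8)ℏ ≈ 0.4853ℏ.
For m_l = 2: cos θ = 2/√72, θ ≈ 76.37°.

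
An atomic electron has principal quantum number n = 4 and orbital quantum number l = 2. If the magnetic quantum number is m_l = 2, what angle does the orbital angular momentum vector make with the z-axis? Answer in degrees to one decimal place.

θ ≈ 35.3°

|L|² = l(l+1)ℏ² = 6ℏ², so |L| = √6 ℏ.
L_z = m_l ℏ = 2ℏ.
cos θ = L_z/|L| = 2/√6, so θ ≈ 35.3°.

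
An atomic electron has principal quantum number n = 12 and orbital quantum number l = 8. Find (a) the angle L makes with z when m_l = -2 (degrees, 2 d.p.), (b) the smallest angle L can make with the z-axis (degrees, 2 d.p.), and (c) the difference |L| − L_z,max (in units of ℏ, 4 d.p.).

θ(m_l=-2) ≈ 103.63°; θ_min ≈ 19.47°; |L|−L_z,max ≈ 0.4853ℏ

For m_l = -2: cos θ = -2/√72, θ ≈ 103.63°.
cos θ_min = 8/√72, so θ_min ≈ 19.47°.
|L| − L_z,max = (6√2 − 8)ℏ ≈ 0.4853ℏ.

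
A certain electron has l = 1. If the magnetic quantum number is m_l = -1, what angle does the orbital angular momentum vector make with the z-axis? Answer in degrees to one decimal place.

|L| = ℏ√(l(l+1)) = √2 ℏ.
L_z = m_l ℏ = −1ℏ.
cos θ = L_z/|L| = -1/√2, so θ ≈ 135.0°.

θ ≈ 135.0°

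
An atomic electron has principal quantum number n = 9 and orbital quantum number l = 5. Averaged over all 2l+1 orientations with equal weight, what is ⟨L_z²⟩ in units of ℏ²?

m_l ∈ {-5, -4, -3, -2, -1, 0, 1, 2, 3, 4, 5}.
⟨L_z²⟩ = ℏ²·(Σ m_l²)/(2l+1) = ℏ²·110/11 = 10ℏ².

⟨L_z²⟩ = 10 ℏ²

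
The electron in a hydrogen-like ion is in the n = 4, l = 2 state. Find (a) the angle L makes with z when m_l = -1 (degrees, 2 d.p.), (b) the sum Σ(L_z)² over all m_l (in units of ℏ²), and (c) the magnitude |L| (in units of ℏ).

θ(m_l=-1) ≈ 114.09°; Σ(L_z)² = 10 ℏ²; |L| = √6 ℏ ≈ 2.449ℏ

For m_l = -1: cos θ = -1/√6, θ ≈ 114.09°.
Σ m_l² = 10, so Σ(L_z)² = 10 ℏ².
|L| = ℏ√(2·3) = √6 ℏ ≈ 2.449ℏ.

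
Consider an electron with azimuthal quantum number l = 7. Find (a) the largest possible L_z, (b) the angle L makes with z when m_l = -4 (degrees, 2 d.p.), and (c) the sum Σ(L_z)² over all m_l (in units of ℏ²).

L_z,max = 7ℏ; θ(m_l=-4) ≈ 122.31°; Σ(L_z)² = 280 ℏ²

L_z,max = lℏ = 7ℏ.
For m_l = -4: cos θ = -4/√56, θ ≈ 122.31°.
Σ m_l² = 280, so Σ(L_z)² = 280 ℏ².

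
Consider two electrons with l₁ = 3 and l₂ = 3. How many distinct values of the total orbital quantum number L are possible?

L runs from |3 − 3| = 0 to 3 + 3 = 6.
So L can be 0, 1, 2, 3, 4, 5, 6.
That is 7 values.

7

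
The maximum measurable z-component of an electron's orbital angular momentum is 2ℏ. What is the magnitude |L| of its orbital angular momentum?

|L| = √6 ℏ ≈ 2.449ℏ

The maximum L_z equals lℏ, giving l = 2.
Then |L| = ℏ√(2·3) = √6 ℏ.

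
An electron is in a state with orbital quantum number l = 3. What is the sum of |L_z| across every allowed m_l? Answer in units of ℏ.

m_l runs from −3 to 3, i.e. {-3, -2, -1, 0, 1, 2, 3}.
Σ|m_l| = 2·3(3+1)/2 = 12.

Σ|L_z| = 12 ℏ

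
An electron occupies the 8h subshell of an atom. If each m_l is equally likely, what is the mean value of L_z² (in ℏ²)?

⟨L_z²⟩ = 10 ℏ²

For 8h, l = 5.
m_l ∈ {-5, -4, -3, -2, -1, 0, 1, 2, 3, 4, 5}.
Average of L_z² over 11 states: 110/11 ℏ² = 10 ℏ².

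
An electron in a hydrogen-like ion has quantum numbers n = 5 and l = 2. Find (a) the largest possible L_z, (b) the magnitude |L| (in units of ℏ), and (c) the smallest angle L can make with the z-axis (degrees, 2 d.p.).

L_z,max = 2ℏ; |L| = √6 ℏ ≈ 2.449ℏ; θ_min ≈ 35.26°

L_z,max = lℏ = 2ℏ.
|L| = ℏ√(2·3) = √6 ℏ ≈ 2.449ℏ.
cos θ_min = 2/√6, so θ_min ≈ 35.26°.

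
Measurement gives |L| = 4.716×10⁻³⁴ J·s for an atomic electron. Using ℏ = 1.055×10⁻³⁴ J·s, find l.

l = 4

|L|/ℏ = (4.716×10⁻³⁴)/(1.055×10⁻³⁴) ≈ 4.470.
Set l(l+1) = 19.98; the integer solution is l = 4.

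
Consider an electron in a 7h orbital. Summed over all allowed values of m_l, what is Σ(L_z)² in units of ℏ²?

Σ(L_z)² = 110 ℏ²

The 7h subshell has l = 5.
The allowed m_l values are -5, -4, -3, -2, -1, 0, 1, 2, 3, 4, 5.
Σ m_l² = l(l+1)(2l+1)/3 = 5·6·11/3 = 110.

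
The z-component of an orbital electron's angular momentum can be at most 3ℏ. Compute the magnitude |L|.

|L| = 2√3 ℏ ≈ 3.464ℏ

Since max m_l = l, l = 3.
|L| = √(l(l+1)) ℏ = 2√3 ℏ.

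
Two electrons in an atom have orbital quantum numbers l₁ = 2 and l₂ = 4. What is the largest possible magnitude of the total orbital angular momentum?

Angular momentum addition gives L = |l₁ − l₂|, …, l₁ + l₂.
L ∈ {2, 3, 4, 5, 6}.
The largest magnitude corresponds to L = 6: |L_tot| = ℏ√(6·7) = √42 ℏ.

|L_tot|_max = √42 ℏ ≈ 6.481ℏ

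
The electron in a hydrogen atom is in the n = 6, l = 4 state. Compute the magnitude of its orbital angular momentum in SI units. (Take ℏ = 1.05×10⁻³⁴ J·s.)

|L| = ℏ√(l(l+1)) = ℏ√(4·5) = 2√5 ℏ
Numerically, |L| = 4.472 × (1.05×10⁻³⁴ J·s) = 4.70×10⁻³⁴ J·s.

|L| = 4.70×10⁻³⁴ J·s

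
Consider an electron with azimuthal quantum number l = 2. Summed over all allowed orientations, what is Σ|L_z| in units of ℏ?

The allowed m_l values are -2, -1, 0, 1, 2.
Σ|m_l| = 2(1+2+…+2) = 6.

Σ|L_z| = 6 ℏ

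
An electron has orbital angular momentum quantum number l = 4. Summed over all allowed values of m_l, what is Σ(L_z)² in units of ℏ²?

Σ(L_z)² = 60 ℏ²

m_l runs from −4 to 4, i.e. {-4, -3, -2, -1, 0, 1, 2, 3, 4}.
Summing m² from −4 to 4: Σ m_l² = 60.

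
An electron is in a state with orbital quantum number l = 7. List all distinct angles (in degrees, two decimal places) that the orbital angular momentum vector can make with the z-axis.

θ ∈ {20.70°, 36.70°, 48.08°, 57.69°, 66.37°, 74.50°, 82.32°, 90.00°, 97.68°, 105.50°, 113.63°, 122.31°, 131.92°, 143.30°, 159.30°}

|L| = √(l(l+1)) ℏ = 2√14 ℏ.
cos θ = m_l/√56 for each m_l ∈ {-7, -6, -5, -4, -3, -2, -1, 0, 1, 2, 3, 4, 5, 6, 7}.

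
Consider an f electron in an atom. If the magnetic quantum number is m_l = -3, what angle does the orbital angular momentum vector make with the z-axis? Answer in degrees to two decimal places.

θ ≈ 150.00°

For an f orbital, l = 3.
|L| = ℏ√(l(l+1)) = 2√3 ℏ.
L_z = m_l ℏ = −3ℏ.
cos θ = L_z/|L| = -3/√12, so θ ≈ 150.00°.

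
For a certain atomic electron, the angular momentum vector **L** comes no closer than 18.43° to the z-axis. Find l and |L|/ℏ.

cos²θ_min = l/(l+1) = 0.9001.
l = cos²θ/sin²θ ≈ 9.
Then |L| = ℏ√(9·10) = 3√10 ℏ.

l = 9, |L| = 3√10 ℏ ≈ 9.487ℏ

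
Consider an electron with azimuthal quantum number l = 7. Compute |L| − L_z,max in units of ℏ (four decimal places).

|L| = 2√14 ℏ ≈ 7.4833ℏ, while L_z,max = lℏ = 7ℏ.
The difference is (2√14 − 7)ℏ ≈ 0.4833ℏ.

|L| − L_z,max ≈ 0.4833ℏ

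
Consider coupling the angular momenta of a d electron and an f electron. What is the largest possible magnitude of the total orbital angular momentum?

|L_tot|_max = √30 ℏ ≈ 5.477ℏ

The total orbital quantum number L ranges from |l₁ − l₂| to l₁ + l₂ in integer steps.
So L can be 1, 2, 3, 4, 5.
The largest magnitude corresponds to L = 5: |L_tot| = ℏ√(5·6) = √30 ℏ.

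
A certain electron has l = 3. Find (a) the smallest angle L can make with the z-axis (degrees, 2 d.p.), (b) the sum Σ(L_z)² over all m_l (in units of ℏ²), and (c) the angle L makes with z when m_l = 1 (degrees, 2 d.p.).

θ_min ≈ 30.00°; Σ(L_z)² = 28 ℏ²; θ(m_l=1) ≈ 73.22°

cos θ_min = 3/√12, so θ_min ≈ 30.00°.
Σ m_l² = 28, so Σ(L_z)² = 28 ℏ².
For m_l = 1: cos θ = 1/√12, θ ≈ 73.22°.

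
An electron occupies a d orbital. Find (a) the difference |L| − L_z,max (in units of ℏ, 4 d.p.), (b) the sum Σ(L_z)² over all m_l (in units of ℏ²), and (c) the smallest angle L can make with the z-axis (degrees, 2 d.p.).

A d state has l = 2.
|L| − L_z,max = (√6 − 2)ℏ ≈ 0.4495ℏ.
Σ m_l² = 10, so Σ(L_z)² = 10 ℏ².
cos θ_min = 2/√6, so θ_min ≈ 35.26°.

|L|−L_z,max ≈ 0.4495ℏ; Σ(L_z)² = 10 ℏ²; θ_min ≈ 35.26°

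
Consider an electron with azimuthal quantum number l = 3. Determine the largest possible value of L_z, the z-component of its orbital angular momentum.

L_z,max = 3ℏ

L_z = m_l ℏ with m_l ∈ {−3, …, 3}; the maximum is m_l = 3.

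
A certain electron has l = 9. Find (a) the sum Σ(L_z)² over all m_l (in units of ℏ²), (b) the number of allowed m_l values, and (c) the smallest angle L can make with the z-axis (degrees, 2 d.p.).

Σ m_l² = 570, so Σ(L_z)² = 570 ℏ².
There are 2l+1 = 19 values of m_l.
cos θ_min = 9/√90, so θ_min ≈ 18.43°.

Σ(L_z)² = 570 ℏ²; 19 values; θ_min ≈ 18.43°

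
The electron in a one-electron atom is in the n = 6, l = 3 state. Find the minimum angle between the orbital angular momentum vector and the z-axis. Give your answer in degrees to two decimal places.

|L| = ℏ√(l(l+1)) = 2√3 ℏ.
The smallest angle corresponds to the largest L_z, i.e. m_l = l = 3, giving L_z = 3ℏ.
cos θ_min = 3/√12, so θ_min ≈ 30.00°.

θ_min ≈ 30.00°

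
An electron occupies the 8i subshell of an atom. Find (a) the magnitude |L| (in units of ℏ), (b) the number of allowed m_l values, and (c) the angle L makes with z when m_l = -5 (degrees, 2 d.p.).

|L| = √42 ℏ ≈ 6.481ℏ; 13 values; θ(m_l=-5) ≈ 140.49°

8i means n = 8, l = 6.
|L| = ℏ√(6·7) = √42 ℏ ≈ 6.481ℏ.
There are 2l+1 = 13 values of m_l.
For m_l = -5: cos θ = -5/√42, θ ≈ 140.49°.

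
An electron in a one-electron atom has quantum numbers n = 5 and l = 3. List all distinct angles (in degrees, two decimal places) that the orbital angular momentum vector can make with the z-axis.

θ ∈ {30.00°, 54.74°, 73.22°, 90.00°, 106.78°, 125.26°, 150.00°}

|L|² = l(l+1)ℏ² = 12ℏ², so |L| = 2√3 ℏ.
cos θ = m_l/√12 for each m_l ∈ {-3, -2, -1, 0, 1, 2, 3}.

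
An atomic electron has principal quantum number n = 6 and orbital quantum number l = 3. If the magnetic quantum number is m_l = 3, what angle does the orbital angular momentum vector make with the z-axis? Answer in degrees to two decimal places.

|L|² = l(l+1)ℏ² = 12ℏ², so |L| = 2√3 ℏ.
L_z = m_l ℏ = 3ℏ.
cos θ = L_z/|L| = 3/√12, so θ ≈ 30.00°.

θ ≈ 30.00°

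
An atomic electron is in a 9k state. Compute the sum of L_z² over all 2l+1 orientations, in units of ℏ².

Σ(L_z)² = 280 ℏ²

The 9k subshell has l = 7.
m_l runs from −7 to 7, i.e. {-7, -6, -5, -4, -3, -2, -1, 0, 1, 2, 3, 4, 5, 6, 7}.
Summing m² from −7 to 7: Σ m_l² = 280.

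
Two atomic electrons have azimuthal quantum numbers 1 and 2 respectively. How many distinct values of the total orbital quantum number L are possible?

3

L runs from |1 − 2| = 1 to 1 + 2 = 3.
Allowed values: L = 1, 2, 3.
That is 3 values.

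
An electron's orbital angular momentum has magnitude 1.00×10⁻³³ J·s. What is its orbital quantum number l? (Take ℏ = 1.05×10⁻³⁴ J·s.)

l = 9

In units of ℏ, |L| ≈ 9.524.
(|L|/ℏ)² = l(l+1) ≈ 90.70 ⇒ l = 9.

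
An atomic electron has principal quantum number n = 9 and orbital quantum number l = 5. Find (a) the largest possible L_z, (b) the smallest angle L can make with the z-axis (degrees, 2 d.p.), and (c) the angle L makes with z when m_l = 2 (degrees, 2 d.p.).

L_z,max = lℏ = 5ℏ.
cos θ_min = 5/√30, so θ_min ≈ 24.09°.
For m_l = 2: cos θ = 2/√30, θ ≈ 68.58°.

L_z,max = 5ℏ; θ_min ≈ 24.09°; θ(m_l=2) ≈ 68.58°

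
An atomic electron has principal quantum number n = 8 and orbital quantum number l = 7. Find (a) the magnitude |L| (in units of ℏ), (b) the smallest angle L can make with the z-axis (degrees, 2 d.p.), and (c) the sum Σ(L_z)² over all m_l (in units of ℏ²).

|L| = 2√14 ℏ ≈ 7.483ℏ; θ_min ≈ 20.70°; Σ(L_z)² = 280 ℏ²

|L| = ℏ√(7·8) = 2√14 ℏ ≈ 7.483ℏ.
cos θ_min = 7/√56, so θ_min ≈ 20.70°.
Σ m_l² = 280, so Σ(L_z)² = 280 ℏ².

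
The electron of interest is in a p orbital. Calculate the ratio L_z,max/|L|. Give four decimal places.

L_z,max/|L| = 0.7071

The letter p corresponds to l = 1.
|L| = √2 ℏ ≈ 1.4142ℏ, while L_z,max = lℏ = 1ℏ.
L_z,max/|L| = 1/√2 = 0.7071.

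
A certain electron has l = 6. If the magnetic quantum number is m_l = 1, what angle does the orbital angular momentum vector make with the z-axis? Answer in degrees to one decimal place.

θ ≈ 81.1°

|L| = ℏ√(l(l+1)) = √42 ℏ.
L_z = m_l ℏ = 1ℏ.
cos θ = L_z/|L| = 1/√42, so θ ≈ 81.1°.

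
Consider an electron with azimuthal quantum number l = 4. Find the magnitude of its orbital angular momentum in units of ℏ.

|L| = 2√5 ℏ ≈ 4.472ℏ

|L| = ℏ√(l(l+1)) = ℏ√(4·5) = 2√5 ℏ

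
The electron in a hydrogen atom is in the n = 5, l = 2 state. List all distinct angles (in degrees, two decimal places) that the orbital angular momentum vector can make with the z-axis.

|L|² = l(l+1)ℏ² = 6ℏ², so |L| = √6 ℏ.
cos θ = m_l/√6 for each m_l ∈ {-2, -1, 0, 1, 2}.

θ ∈ {35.26°, 65.91°, 90.00°, 114.09°, 144.74°}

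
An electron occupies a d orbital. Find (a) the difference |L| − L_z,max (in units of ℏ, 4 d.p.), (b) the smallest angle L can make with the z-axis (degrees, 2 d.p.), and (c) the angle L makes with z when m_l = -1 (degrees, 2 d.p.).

The letter d corresponds to l = 2.
|L| − L_z,max = (√6 − 2)ℏ ≈ 0.4495ℏ.
cos θ_min = 2/√6, so θ_min ≈ 35.26°.
For m_l = -1: cos θ = -1/√6, θ ≈ 114.09°.

|L|−L_z,max ≈ 0.4495ℏ; θ_min ≈ 35.26°; θ(m_l=-1) ≈ 114.09°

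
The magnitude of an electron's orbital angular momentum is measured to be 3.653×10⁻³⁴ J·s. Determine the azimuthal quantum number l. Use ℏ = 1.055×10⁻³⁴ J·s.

Dividing by ℏ: |L|/ℏ ≈ 3.463.
(|L|/ℏ)² = l(l+1) ≈ 11.99 ⇒ l = 3.

l = 3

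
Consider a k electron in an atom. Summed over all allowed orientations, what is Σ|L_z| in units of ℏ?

Σ|L_z| = 56 ℏ

For a k orbital, l = 7.
m_l runs from −7 to 7, i.e. {-7, -6, -5, -4, -3, -2, -1, 0, 1, 2, 3, 4, 5, 6, 7}.
Σ|m_l| = 2·7(7+1)/2 = 56.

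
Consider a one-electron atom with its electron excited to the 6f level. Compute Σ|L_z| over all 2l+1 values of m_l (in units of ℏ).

The 6f level has l = 3.
m_l runs from −3 to 3, i.e. {-3, -2, -1, 0, 1, 2, 3}.
Σ|m_l| = 2·3(3+1)/2 = 12.

Σ|L_z| = 12 ℏ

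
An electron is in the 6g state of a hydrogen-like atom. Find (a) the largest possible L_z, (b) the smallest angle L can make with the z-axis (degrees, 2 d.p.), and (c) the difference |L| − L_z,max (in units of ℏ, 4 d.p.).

6g means n = 6, l = 4.
L_z,max = lℏ = 4ℏ.
cos θ_min = 4/√20, so θ_min ≈ 26.57°.
|L| − L_z,max = (2√5 − 4)ℏ ≈ 0.4721ℏ.

L_z,max = 4ℏ; θ_min ≈ 26.57°; |L|−L_z,max ≈ 0.4721ℏ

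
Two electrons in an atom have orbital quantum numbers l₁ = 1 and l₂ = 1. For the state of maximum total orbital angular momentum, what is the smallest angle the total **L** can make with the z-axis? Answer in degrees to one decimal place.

Angular momentum addition gives L = |l₁ − l₂|, …, l₁ + l₂.
So L can be 0, 1, 2.
The maximum is L = 2, with |L_tot| = ℏ√(2·3) = √6 ℏ.
The minimum angle with z is arccos(2/√6) ≈ 35.3°.

θ_min ≈ 35.3°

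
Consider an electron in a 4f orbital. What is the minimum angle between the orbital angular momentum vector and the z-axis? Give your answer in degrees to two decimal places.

θ_min ≈ 30.00°

4f means n = 4, l = 3.
|L|² = l(l+1)ℏ² = 12ℏ², so |L| = 2√3 ℏ.
The smallest angle corresponds to the largest L_z, i.e. m_l = l = 3, giving L_z = 3ℏ.
cos θ_min = 3/√12, so θ_min ≈ 30.00°.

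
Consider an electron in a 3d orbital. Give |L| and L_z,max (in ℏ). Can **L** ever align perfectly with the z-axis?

For 3d, l = 2.
|L| = √6 ℏ ≈ 2.4495ℏ, while L_z,max = lℏ = 2ℏ.
Since |L| > L_z,max, the vector can never point exactly along z; the closest it comes is θ_min = arccos(2/√6) ≈ 35.3°.

No: L_z,max = 2ℏ < |L| = √6 ℏ ≈ 2.449ℏ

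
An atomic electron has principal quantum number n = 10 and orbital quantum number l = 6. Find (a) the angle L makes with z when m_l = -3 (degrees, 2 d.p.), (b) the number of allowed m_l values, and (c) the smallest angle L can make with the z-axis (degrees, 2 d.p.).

For m_l = -3: cos θ = -3/√42, θ ≈ 117.58°.
There are 2l+1 = 13 values of m_l.
cos θ_min = 6/√42, so θ_min ≈ 22.21°.

θ(m_l=-3) ≈ 117.58°; 13 values; θ_min ≈ 22.21°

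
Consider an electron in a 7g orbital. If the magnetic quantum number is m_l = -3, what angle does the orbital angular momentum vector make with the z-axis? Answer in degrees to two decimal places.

The 7g subshell has l = 4.
|L| = √(l(l+1)) ℏ = 2√5 ℏ.
L_z = m_l ℏ = −3ℏ.
cos θ = L_z/|L| = -3/√20, so θ ≈ 132.13°.

θ ≈ 132.13°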